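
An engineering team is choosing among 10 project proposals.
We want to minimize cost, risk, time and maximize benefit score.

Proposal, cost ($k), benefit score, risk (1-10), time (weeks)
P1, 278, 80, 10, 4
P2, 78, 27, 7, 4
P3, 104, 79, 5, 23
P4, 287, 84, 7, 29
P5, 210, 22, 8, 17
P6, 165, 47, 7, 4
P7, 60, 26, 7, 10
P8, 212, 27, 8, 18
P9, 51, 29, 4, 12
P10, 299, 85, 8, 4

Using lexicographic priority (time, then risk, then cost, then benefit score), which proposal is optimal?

First minimize time: best is 4, kept {P1, P2, P6, P10}.
Then minimize risk: best is 7, kept {P2, P6}.
Then minimize cost: best is 78, kept {P2}.

P2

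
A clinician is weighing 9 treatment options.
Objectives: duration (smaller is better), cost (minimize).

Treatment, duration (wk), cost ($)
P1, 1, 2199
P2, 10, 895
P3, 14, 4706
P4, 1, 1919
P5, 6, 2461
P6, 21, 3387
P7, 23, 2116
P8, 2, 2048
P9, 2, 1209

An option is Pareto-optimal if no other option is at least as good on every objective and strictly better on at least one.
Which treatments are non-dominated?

P1: dominated by P4 (duration 1≤1, cost 1919≤2199).
P2: not dominated (best cost).
P3: dominated by P1 (duration 1≤14, cost 2199≤4706).
P4: not dominated.
P5: dominated by P1 (duration 1≤6, cost 2199≤2461).
P6: dominated by P1 (duration 1≤21, cost 2199≤3387).
P7: dominated by P2 (duration 10≤23, cost 895≤2116).
P8: dominated by P4 (duration 1≤2, cost 1919≤2048).
P9: not dominated.

P2, P4, P9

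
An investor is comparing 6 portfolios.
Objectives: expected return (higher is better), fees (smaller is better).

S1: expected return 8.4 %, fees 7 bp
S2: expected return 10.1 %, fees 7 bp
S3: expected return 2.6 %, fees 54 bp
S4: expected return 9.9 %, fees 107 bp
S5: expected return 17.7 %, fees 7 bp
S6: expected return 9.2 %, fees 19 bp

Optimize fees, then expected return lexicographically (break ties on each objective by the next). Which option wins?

S5

First minimize fees: best is 7, kept {S1, S2, S5}.
Then maximize expected return: best is 17.7, kept {S5}.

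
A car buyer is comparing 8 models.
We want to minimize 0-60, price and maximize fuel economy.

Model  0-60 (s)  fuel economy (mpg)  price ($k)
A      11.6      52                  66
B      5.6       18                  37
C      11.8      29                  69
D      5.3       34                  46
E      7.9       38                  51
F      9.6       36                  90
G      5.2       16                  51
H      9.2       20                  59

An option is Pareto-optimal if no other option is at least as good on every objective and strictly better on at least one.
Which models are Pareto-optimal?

A, B, D, E, G

A: not dominated (best fuel economy).
B: not dominated (best price).
C: dominated by A (0-60 11.6≤11.8, fuel economy 52≥29, price 66≤69).
D: not dominated.
E: not dominated.
F: dominated by E (0-60 7.9≤9.6, fuel economy 38≥36, price 51≤90).
G: not dominated (best 0-60).
H: dominated by D (0-60 5.3≤9.2, fuel economy 34≥20, price 46≤59).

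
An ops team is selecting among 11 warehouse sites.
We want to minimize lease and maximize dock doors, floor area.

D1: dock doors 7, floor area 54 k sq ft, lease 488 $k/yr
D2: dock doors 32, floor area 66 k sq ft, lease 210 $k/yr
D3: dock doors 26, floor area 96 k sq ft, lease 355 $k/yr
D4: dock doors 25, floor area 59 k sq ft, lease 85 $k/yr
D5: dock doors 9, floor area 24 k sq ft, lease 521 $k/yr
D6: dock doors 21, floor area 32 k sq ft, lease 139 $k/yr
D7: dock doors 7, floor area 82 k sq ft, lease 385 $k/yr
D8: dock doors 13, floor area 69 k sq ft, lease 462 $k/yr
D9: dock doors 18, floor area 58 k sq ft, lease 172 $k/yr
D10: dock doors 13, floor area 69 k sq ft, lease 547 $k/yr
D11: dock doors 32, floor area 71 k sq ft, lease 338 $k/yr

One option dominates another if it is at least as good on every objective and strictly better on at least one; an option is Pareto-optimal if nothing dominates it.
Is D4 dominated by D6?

No

D6 vs D4: D6 is worse on dock doors (21 vs 25), so it does not dominate D4.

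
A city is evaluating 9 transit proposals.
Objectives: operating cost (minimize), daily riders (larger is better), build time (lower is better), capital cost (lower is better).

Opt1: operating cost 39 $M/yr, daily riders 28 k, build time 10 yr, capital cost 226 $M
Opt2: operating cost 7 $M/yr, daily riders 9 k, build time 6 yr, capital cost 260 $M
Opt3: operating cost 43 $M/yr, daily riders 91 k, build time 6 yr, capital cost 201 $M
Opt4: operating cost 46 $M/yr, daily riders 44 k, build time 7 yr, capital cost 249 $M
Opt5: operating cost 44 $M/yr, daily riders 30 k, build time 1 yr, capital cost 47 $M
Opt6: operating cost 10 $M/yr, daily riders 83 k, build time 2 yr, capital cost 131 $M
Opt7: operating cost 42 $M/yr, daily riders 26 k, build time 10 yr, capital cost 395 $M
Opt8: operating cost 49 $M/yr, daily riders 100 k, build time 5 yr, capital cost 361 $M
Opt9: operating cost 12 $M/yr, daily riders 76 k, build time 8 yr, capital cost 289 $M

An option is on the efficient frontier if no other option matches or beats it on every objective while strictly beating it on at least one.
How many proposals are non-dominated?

5

Opt1: dominated by Opt6 (operating cost 10≤39, daily riders 83≥28, build time 2≤10, capital cost 131≤226).
Opt2: not dominated (best operating cost).
Opt3: not dominated.
Opt4: dominated by Opt3 (operating cost 43≤46, daily riders 91≥44, build time 6≤7, capital cost 201≤249).
Opt5: not dominated (best build time).
Opt6: not dominated.
Opt7: dominated by Opt1 (operating cost 39≤42, daily riders 28≥26, build time 10≤10, capital cost 226≤395).
Opt8: not dominated (best daily riders).
Opt9: dominated by Opt6 (operating cost 10≤12, daily riders 83≥76, build time 2≤8, capital cost 131≤289).
Pareto-optimal: Opt2, Opt3, Opt5, Opt6, Opt8 → 5.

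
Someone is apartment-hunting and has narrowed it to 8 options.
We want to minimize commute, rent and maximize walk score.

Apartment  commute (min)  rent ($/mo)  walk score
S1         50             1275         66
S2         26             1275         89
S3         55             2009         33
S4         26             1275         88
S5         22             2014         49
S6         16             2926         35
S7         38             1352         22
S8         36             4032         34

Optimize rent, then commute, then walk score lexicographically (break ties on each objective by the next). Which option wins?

S2

First minimize rent: best is 1275, kept {S1, S2, S4}.
Then minimize commute: best is 26, kept {S2, S4}.
Then maximize walk score: best is 89, kept {S2}.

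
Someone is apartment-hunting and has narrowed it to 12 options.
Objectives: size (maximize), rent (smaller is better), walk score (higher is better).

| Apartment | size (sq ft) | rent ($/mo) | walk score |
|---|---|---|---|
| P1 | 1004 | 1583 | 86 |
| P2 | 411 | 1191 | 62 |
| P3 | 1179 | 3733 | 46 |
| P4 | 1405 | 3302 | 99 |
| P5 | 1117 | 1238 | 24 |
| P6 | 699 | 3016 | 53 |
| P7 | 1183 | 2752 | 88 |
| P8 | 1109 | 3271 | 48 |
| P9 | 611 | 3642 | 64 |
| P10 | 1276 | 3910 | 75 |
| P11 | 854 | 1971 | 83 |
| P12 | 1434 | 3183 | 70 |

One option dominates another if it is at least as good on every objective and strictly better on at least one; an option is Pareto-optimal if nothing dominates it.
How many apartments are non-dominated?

P1: not dominated.
P2: not dominated (best rent).
P3: dominated by P4 (size 1405≥1179, rent 3302≤3733, walk score 99≥46).
P4: not dominated (best walk score).
P5: not dominated.
P6: dominated by P1 (size 1004≥699, rent 1583≤3016, walk score 86≥53).
P7: not dominated.
P8: dominated by P7 (size 1183≥1109, rent 2752≤3271, walk score 88≥48).
P9: dominated by P1 (size 1004≥611, rent 1583≤3642, walk score 86≥64).
P10: dominated by P4 (size 1405≥1276, rent 3302≤3910, walk score 99≥75).
P11: dominated by P1 (size 1004≥854, rent 1583≤1971, walk score 86≥83).
P12: not dominated (best size).
Pareto-optimal: P1, P2, P4, P5, P7, P12 → 6.

6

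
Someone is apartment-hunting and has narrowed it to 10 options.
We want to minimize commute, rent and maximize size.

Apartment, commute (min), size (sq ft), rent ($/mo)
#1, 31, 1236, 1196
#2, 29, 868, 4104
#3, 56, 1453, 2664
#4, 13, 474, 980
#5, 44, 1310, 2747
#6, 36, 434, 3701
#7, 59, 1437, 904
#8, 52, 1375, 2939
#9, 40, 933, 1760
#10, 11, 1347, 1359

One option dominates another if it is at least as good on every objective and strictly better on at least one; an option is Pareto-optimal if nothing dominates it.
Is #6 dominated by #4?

#4 vs #6: commute 13≤36, size 474≥434, rent 980≤3701 — #4 is at least as good on every objective with at least one strict improvement.

Yes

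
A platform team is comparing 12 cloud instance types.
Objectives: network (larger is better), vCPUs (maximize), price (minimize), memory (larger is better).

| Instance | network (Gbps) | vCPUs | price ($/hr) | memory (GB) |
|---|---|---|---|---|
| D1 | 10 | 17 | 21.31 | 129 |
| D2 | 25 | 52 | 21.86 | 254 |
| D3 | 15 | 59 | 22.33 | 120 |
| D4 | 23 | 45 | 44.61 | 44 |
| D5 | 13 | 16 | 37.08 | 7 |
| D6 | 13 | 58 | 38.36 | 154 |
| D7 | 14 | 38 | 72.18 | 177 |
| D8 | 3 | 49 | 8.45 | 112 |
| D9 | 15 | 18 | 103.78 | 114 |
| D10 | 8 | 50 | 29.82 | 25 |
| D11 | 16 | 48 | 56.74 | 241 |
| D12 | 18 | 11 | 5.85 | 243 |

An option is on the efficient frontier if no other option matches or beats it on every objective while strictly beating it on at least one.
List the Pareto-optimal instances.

D1, D2, D3, D6, D8, D12

D1: not dominated.
D2: not dominated (best network).
D3: not dominated (best vCPUs).
D4: dominated by D2 (network 25≥23, vCPUs 52≥45, price 21.86≤44.61, memory 254≥44).
D5: dominated by D2 (network 25≥13, vCPUs 52≥16, price 21.86≤37.08, memory 254≥7).
D6: not dominated.
D7: dominated by D2 (network 25≥14, vCPUs 52≥38, price 21.86≤72.18, memory 254≥177).
D8: not dominated.
D9: dominated by D2 (network 25≥15, vCPUs 52≥18, price 21.86≤103.78, memory 254≥114).
D10: dominated by D2 (network 25≥8, vCPUs 52≥50, price 21.86≤29.82, memory 254≥25).
D11: dominated by D2 (network 25≥16, vCPUs 52≥48, price 21.86≤56.74, memory 254≥241).
D12: not dominated (best price).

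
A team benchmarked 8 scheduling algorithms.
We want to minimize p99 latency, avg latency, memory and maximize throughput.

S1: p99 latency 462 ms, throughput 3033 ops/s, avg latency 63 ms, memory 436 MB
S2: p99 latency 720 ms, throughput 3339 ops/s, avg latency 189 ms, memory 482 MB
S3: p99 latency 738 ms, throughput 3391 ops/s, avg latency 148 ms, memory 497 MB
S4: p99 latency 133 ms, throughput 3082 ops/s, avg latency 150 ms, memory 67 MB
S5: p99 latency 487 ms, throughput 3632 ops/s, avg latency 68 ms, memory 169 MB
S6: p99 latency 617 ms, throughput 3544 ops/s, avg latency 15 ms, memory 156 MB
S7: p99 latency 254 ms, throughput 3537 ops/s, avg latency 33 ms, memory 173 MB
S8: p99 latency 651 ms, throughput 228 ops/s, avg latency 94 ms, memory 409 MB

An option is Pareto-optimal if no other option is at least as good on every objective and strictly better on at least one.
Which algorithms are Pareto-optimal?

S1: dominated by S7 (p99 latency 254≤462, throughput 3537≥3033, avg latency 33≤63, memory 173≤436).
S2: dominated by S5 (p99 latency 487≤720, throughput 3632≥3339, avg latency 68≤189, memory 169≤482).
S3: dominated by S5 (p99 latency 487≤738, throughput 3632≥3391, avg latency 68≤148, memory 169≤497).
S4: not dominated (best p99 latency).
S5: not dominated (best throughput).
S6: not dominated (best avg latency).
S7: not dominated.
S8: dominated by S5 (p99 latency 487≤651, throughput 3632≥228, avg latency 68≤94, memory 169≤409).

S4, S5, S6, S7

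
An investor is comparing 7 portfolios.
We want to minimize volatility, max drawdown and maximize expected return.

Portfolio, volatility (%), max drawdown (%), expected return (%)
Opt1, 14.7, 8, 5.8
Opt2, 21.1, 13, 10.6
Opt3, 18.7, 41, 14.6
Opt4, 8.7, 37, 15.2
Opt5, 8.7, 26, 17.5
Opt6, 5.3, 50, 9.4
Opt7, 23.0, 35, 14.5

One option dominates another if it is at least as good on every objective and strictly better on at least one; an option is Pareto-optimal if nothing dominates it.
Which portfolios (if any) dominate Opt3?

Opt4: volatility 8.7≤18.7, max drawdown 37≤41, expected return 15.2≥14.6 — dominates Opt3.
Opt5: volatility 8.7≤18.7, max drawdown 26≤41, expected return 17.5≥14.6 — dominates Opt3.
Others (Opt1, Opt2, Opt6, Opt7) are each worse than Opt3 on at least one objective.

Opt4, Opt5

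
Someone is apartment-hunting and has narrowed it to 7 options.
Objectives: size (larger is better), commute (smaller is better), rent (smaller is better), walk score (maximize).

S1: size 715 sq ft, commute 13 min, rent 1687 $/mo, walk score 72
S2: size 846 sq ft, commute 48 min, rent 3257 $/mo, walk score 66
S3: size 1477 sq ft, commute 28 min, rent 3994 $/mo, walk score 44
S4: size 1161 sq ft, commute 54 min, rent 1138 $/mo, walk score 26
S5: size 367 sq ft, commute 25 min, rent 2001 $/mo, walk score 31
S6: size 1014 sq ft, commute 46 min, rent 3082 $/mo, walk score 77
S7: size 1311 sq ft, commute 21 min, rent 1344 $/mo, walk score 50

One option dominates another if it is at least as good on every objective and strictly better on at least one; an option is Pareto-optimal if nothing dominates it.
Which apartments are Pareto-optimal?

S1, S3, S4, S6, S7

S1: not dominated (best commute).
S2: dominated by S6 (size 1014≥846, commute 46≤48, rent 3082≤3257, walk score 77≥66).
S3: not dominated (best size).
S4: not dominated (best rent).
S5: dominated by S1 (size 715≥367, commute 13≤25, rent 1687≤2001, walk score 72≥31).
S6: not dominated (best walk score).
S7: not dominated.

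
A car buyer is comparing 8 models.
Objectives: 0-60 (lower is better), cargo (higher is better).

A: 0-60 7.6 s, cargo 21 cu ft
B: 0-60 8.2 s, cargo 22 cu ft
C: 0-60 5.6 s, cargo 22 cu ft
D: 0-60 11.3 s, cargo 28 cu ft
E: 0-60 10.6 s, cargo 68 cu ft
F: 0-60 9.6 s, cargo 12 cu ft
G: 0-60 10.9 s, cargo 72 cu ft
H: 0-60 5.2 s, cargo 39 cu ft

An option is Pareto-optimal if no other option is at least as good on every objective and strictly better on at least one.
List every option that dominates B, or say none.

C: 0-60 5.6≤8.2, cargo 22≥22 — dominates B.
H: 0-60 5.2≤8.2, cargo 39≥22 — dominates B.
Others (A, D, E, F, G) are each worse than B on at least one objective.

C, H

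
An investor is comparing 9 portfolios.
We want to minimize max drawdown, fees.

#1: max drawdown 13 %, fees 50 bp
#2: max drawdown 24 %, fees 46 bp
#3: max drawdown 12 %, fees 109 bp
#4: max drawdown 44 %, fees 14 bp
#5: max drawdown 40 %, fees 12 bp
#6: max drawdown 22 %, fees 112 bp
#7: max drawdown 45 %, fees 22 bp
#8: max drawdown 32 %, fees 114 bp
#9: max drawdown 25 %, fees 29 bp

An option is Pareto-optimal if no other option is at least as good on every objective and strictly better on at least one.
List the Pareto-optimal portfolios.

#1: not dominated.
#2: not dominated.
#3: not dominated (best max drawdown).
#4: dominated by #5 (max drawdown 40≤44, fees 12≤14).
#5: not dominated (best fees).
#6: dominated by #1 (max drawdown 13≤22, fees 50≤112).
#7: dominated by #4 (max drawdown 44≤45, fees 14≤22).
#8: dominated by #1 (max drawdown 13≤32, fees 50≤114).
#9: not dominated.

#1, #2, #3, #5, #9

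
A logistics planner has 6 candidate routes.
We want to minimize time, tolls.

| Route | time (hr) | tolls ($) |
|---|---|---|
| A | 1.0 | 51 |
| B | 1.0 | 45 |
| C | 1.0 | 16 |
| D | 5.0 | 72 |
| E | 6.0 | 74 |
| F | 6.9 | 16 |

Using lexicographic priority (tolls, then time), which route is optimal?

C

First minimize tolls: best is 16, kept {C, F}.
Then minimize time: best is 1.0, kept {C}.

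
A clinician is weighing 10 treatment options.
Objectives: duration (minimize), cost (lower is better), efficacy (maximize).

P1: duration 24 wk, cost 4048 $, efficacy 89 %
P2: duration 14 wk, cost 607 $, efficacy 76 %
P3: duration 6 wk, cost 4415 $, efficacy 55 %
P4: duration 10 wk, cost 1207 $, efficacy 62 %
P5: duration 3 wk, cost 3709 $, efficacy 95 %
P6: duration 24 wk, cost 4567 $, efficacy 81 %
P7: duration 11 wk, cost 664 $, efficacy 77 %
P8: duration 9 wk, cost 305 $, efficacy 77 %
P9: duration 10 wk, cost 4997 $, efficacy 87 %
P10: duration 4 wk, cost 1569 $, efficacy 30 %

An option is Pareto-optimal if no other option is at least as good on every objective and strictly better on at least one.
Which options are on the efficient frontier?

P1: dominated by P5 (duration 3≤24, cost 3709≤4048, efficacy 95≥89).
P2: dominated by P8 (duration 9≤14, cost 305≤607, efficacy 77≥76).
P3: dominated by P5 (duration 3≤6, cost 3709≤4415, efficacy 95≥55).
P4: dominated by P8 (duration 9≤10, cost 305≤1207, efficacy 77≥62).
P5: not dominated (best duration).
P6: dominated by P1 (duration 24≤24, cost 4048≤4567, efficacy 89≥81).
P7: dominated by P8 (duration 9≤11, cost 305≤664, efficacy 77≥77).
P8: not dominated (best cost).
P9: dominated by P5 (duration 3≤10, cost 3709≤4997, efficacy 95≥87).
P10: not dominated.

P5, P8, P10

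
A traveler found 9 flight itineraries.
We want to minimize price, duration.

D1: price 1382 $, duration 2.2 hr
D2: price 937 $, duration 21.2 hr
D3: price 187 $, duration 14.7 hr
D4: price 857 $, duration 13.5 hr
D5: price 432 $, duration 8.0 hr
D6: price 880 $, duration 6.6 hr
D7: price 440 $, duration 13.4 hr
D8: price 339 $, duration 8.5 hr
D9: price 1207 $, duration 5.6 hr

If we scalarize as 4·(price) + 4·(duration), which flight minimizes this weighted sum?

D1: 4·1382 + 4·2.2 = 5536.8
D2: 4·937 + 4·21.2 = 3832.8
D3: 4·187 + 4·14.7 = 806.8
D4: 4·857 + 4·13.5 = 3482.0
D5: 4·432 + 4·8.0 = 1760.0
D6: 4·880 + 4·6.6 = 3546.4
D7: 4·440 + 4·13.4 = 1813.6
D8: 4·339 + 4·8.5 = 1390.0
D9: 4·1207 + 4·5.6 = 4850.4
Lowest: D3 at 806.8.

D3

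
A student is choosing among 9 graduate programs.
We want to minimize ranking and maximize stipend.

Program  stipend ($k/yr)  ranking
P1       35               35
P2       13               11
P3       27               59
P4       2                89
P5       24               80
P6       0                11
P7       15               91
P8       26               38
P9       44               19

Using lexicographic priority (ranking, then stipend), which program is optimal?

First minimize ranking: best is 11, kept {P2, P6}.
Then maximize stipend: best is 13, kept {P2}.

P2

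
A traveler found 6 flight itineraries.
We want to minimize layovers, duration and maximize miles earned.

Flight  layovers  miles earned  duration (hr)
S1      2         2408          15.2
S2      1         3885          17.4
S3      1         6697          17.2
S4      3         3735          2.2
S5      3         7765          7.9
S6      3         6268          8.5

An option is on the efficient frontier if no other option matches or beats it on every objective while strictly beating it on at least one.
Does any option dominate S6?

Yes

S5 vs S6: layovers 3≤3, miles earned 7765≥6268, duration 7.9≤8.5 — S5 is at least as good on every objective and strictly better on at least one, so S5 dominates S6.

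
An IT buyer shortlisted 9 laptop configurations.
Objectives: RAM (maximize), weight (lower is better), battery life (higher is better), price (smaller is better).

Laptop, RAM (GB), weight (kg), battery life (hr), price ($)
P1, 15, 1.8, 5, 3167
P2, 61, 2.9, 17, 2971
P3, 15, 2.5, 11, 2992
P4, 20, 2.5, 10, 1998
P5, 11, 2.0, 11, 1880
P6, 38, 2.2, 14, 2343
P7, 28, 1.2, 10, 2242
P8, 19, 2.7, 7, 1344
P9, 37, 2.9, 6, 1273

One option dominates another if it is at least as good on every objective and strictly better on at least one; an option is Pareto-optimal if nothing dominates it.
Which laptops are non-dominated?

P2, P4, P5, P6, P7, P8, P9

P1: dominated by P7 (RAM 28≥15, weight 1.2≤1.8, battery life 10≥5, price 2242≤3167).
P2: not dominated (best RAM).
P3: dominated by P6 (RAM 38≥15, weight 2.2≤2.5, battery life 14≥11, price 2343≤2992).
P4: not dominated.
P5: not dominated.
P6: not dominated.
P7: not dominated (best weight).
P8: not dominated.
P9: not dominated (best price).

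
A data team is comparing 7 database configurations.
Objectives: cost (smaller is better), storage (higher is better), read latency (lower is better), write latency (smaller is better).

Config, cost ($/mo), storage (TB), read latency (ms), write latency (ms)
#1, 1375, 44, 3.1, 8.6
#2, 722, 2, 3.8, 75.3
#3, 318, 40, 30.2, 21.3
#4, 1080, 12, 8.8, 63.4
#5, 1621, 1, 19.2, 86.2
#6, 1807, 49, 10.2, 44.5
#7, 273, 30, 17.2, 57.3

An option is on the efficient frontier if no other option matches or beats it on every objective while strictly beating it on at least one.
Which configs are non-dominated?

#1: not dominated (best read latency).
#2: not dominated.
#3: not dominated.
#4: not dominated.
#5: dominated by #1 (cost 1375≤1621, storage 44≥1, read latency 3.1≤19.2, write latency 8.6≤86.2).
#6: not dominated (best storage).
#7: not dominated (best cost).

#1, #2, #3, #4, #6, #7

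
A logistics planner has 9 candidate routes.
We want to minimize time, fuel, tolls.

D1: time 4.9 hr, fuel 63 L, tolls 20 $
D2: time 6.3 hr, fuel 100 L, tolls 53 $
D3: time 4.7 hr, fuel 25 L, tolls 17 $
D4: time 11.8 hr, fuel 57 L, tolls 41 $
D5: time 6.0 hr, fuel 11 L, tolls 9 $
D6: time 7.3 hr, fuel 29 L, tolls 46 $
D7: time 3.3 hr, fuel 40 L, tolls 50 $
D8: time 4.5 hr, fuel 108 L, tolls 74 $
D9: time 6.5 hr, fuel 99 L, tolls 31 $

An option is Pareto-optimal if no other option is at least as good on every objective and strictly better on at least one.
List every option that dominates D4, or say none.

D3: time 4.7≤11.8, fuel 25≤57, tolls 17≤41 — dominates D4.
D5: time 6.0≤11.8, fuel 11≤57, tolls 9≤41 — dominates D4.
Others (D1, D2, D6, D7, D8, D9) are each worse than D4 on at least one objective.

D3, D5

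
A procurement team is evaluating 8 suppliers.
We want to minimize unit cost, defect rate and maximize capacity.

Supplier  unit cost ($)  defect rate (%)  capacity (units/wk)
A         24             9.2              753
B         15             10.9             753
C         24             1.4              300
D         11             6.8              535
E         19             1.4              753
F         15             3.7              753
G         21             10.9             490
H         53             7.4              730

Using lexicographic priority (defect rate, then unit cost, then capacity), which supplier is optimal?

E

First minimize defect rate: best is 1.4, kept {C, E}.
Then minimize unit cost: best is 19, kept {E}.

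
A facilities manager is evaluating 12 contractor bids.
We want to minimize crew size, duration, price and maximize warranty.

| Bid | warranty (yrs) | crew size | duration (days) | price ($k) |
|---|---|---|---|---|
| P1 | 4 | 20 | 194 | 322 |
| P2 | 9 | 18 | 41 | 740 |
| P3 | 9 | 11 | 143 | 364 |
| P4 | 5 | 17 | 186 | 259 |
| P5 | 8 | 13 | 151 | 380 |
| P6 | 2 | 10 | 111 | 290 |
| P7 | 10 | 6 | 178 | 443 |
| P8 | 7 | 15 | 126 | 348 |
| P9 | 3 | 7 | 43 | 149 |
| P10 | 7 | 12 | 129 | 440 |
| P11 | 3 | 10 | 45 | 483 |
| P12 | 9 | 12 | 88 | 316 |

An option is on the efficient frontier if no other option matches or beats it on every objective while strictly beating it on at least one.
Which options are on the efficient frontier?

P1: dominated by P4 (warranty 5≥4, crew size 17≤20, duration 186≤194, price 259≤322).
P2: not dominated (best duration).
P3: not dominated.
P4: not dominated.
P5: dominated by P3 (warranty 9≥8, crew size 11≤13, duration 143≤151, price 364≤380).
P6: dominated by P9 (warranty 3≥2, crew size 7≤10, duration 43≤111, price 149≤290).
P7: not dominated (best warranty).
P8: dominated by P12 (warranty 9≥7, crew size 12≤15, duration 88≤126, price 316≤348).
P9: not dominated (best price).
P10: dominated by P12 (warranty 9≥7, crew size 12≤12, duration 88≤129, price 316≤440).
P11: dominated by P9 (warranty 3≥3, crew size 7≤10, duration 43≤45, price 149≤483).
P12: not dominated.

P2, P3, P4, P7, P9, P12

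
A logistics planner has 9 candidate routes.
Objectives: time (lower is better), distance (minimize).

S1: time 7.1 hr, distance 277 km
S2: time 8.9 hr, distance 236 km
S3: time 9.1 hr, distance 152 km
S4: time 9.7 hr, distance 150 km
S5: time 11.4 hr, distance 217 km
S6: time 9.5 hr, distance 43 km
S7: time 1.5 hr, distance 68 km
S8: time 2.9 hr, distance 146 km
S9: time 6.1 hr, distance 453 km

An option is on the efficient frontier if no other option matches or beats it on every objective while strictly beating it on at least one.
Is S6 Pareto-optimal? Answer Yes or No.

S1: worse on distance (277 vs 43).
S2: worse on distance (236 vs 43).
S3: worse on distance (152 vs 43).
S4: worse on time (9.7 vs 9.5).
S5: worse on time (11.4 vs 9.5).
S7: worse on distance (68 vs 43).
S8: worse on distance (146 vs 43).
S9: worse on distance (453 vs 43).
No option is at least as good as S6 on every objective and strictly better on one.

Yes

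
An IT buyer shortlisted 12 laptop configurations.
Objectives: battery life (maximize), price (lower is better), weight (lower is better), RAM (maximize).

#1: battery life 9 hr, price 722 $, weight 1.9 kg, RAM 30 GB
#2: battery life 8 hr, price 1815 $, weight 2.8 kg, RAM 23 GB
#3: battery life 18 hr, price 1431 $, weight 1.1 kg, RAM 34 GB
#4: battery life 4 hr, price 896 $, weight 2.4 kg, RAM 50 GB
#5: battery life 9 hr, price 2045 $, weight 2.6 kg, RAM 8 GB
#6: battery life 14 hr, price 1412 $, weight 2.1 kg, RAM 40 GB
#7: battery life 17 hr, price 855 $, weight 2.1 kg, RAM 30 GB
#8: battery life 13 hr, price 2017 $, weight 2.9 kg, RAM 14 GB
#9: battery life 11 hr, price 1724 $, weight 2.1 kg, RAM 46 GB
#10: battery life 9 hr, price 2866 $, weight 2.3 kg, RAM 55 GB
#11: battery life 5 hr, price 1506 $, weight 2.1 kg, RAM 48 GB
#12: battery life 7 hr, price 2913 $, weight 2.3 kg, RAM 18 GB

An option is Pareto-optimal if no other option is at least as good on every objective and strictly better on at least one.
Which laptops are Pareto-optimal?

#1, #3, #4, #6, #7, #9, #10, #11

#1: not dominated (best price).
#2: dominated by #1 (battery life 9≥8, price 722≤1815, weight 1.9≤2.8, RAM 30≥23).
#3: not dominated (best battery life).
#4: not dominated.
#5: dominated by #1 (battery life 9≥9, price 722≤2045, weight 1.9≤2.6, RAM 30≥8).
#6: not dominated.
#7: not dominated.
#8: dominated by #3 (battery life 18≥13, price 1431≤2017, weight 1.1≤2.9, RAM 34≥14).
#9: not dominated.
#10: not dominated (best RAM).
#11: not dominated.
#12: dominated by #1 (battery life 9≥7, price 722≤2913, weight 1.9≤2.3, RAM 30≥18).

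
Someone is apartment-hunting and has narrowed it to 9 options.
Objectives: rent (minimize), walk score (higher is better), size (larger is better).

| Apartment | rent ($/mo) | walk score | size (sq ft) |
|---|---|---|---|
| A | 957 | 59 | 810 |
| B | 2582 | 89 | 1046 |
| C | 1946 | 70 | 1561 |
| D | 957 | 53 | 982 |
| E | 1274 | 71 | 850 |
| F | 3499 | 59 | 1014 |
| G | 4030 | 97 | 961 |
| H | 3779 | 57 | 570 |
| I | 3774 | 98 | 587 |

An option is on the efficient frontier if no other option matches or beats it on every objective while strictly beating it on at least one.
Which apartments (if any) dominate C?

A: worse on walk score (59 vs 70).
B: worse on rent (2582 vs 1946).
D: worse on walk score (53 vs 70).
E: worse on size (850 vs 1561).
F: worse on rent (3499 vs 1946).
G: worse on rent (4030 vs 1946).
H: worse on rent (3779 vs 1946).
I: worse on rent (3774 vs 1946).
No option dominates C.

none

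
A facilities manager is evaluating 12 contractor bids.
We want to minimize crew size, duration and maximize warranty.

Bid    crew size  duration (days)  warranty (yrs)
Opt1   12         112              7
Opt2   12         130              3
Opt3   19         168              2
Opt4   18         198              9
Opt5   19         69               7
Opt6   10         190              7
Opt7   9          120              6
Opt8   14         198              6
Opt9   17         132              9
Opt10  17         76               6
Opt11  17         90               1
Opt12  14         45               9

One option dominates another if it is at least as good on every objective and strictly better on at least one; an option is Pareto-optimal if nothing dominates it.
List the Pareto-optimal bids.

Opt1: not dominated.
Opt2: dominated by Opt1 (crew size 12≤12, duration 112≤130, warranty 7≥3).
Opt3: dominated by Opt1 (crew size 12≤19, duration 112≤168, warranty 7≥2).
Opt4: dominated by Opt9 (crew size 17≤18, duration 132≤198, warranty 9≥9).
Opt5: dominated by Opt12 (crew size 14≤19, duration 45≤69, warranty 9≥7).
Opt6: not dominated.
Opt7: not dominated (best crew size).
Opt8: dominated by Opt1 (crew size 12≤14, duration 112≤198, warranty 7≥6).
Opt9: dominated by Opt12 (crew size 14≤17, duration 45≤132, warranty 9≥9).
Opt10: dominated by Opt12 (crew size 14≤17, duration 45≤76, warranty 9≥6).
Opt11: dominated by Opt10 (crew size 17≤17, duration 76≤90, warranty 6≥1).
Opt12: not dominated (best duration).

Opt1, Opt6, Opt7, Opt12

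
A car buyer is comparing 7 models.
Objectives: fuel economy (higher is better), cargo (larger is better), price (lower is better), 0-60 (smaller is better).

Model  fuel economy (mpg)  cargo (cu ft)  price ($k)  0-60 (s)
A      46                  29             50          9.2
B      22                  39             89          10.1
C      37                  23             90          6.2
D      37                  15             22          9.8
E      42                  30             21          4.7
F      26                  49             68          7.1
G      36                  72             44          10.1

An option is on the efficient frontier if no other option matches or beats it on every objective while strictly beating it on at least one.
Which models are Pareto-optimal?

A: not dominated (best fuel economy).
B: dominated by F (fuel economy 26≥22, cargo 49≥39, price 68≤89, 0-60 7.1≤10.1).
C: dominated by E (fuel economy 42≥37, cargo 30≥23, price 21≤90, 0-60 4.7≤6.2).
D: dominated by E (fuel economy 42≥37, cargo 30≥15, price 21≤22, 0-60 4.7≤9.8).
E: not dominated (best price).
F: not dominated.
G: not dominated (best cargo).

A, E, F, G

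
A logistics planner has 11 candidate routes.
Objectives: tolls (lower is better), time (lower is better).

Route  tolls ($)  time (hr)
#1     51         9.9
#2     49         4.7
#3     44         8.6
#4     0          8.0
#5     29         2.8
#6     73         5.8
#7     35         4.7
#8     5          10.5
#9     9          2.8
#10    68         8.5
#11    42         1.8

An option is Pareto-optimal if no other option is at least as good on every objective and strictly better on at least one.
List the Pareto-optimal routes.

#4, #9, #11

#1: dominated by #2 (tolls 49≤51, time 4.7≤9.9).
#2: dominated by #5 (tolls 29≤49, time 2.8≤4.7).
#3: dominated by #4 (tolls 0≤44, time 8.0≤8.6).
#4: not dominated (best tolls).
#5: dominated by #9 (tolls 9≤29, time 2.8≤2.8).
#6: dominated by #2 (tolls 49≤73, time 4.7≤5.8).
#7: dominated by #5 (tolls 29≤35, time 2.8≤4.7).
#8: dominated by #4 (tolls 0≤5, time 8.0≤10.5).
#9: not dominated.
#10: dominated by #2 (tolls 49≤68, time 4.7≤8.5).
#11: not dominated (best time).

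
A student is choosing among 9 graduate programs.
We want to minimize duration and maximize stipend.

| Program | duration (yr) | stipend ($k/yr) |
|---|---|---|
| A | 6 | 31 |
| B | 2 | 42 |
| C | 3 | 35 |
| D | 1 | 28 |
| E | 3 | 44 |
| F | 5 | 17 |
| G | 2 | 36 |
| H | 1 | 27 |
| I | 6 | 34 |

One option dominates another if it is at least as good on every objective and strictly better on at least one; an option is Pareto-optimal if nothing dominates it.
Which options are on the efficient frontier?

B, D, E

A: dominated by B (duration 2≤6, stipend 42≥31).
B: not dominated.
C: dominated by B (duration 2≤3, stipend 42≥35).
D: not dominated.
E: not dominated (best stipend).
F: dominated by B (duration 2≤5, stipend 42≥17).
G: dominated by B (duration 2≤2, stipend 42≥36).
H: dominated by D (duration 1≤1, stipend 28≥27).
I: dominated by B (duration 2≤6, stipend 42≥34).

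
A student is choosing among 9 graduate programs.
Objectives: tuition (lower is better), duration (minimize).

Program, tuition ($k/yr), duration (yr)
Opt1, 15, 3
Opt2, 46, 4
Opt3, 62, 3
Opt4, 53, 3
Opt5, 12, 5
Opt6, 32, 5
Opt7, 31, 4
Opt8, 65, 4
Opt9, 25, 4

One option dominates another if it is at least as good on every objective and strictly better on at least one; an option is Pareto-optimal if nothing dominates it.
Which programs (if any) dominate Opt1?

none

Opt2: worse on tuition (46 vs 15).
Opt3: worse on tuition (62 vs 15).
Opt4: worse on tuition (53 vs 15).
Opt5: worse on duration (5 vs 3).
Opt6: worse on tuition (32 vs 15).
Opt7: worse on tuition (31 vs 15).
Opt8: worse on tuition (65 vs 15).
Opt9: worse on tuition (25 vs 15).
No option dominates Opt1.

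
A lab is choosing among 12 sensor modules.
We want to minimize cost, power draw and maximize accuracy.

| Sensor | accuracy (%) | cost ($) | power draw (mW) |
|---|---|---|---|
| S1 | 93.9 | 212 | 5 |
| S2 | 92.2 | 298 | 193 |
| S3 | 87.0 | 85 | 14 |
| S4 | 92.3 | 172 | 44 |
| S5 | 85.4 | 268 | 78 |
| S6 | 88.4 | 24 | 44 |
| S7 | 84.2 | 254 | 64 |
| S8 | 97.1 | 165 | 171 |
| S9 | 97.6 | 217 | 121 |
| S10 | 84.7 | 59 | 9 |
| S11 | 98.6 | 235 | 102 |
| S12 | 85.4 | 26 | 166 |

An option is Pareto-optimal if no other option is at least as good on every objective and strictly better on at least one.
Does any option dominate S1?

No

S2: worse on accuracy (92.2 vs 93.9).
S3: worse on accuracy (87.0 vs 93.9).
S4: worse on accuracy (92.3 vs 93.9).
S5: worse on accuracy (85.4 vs 93.9).
S6: worse on accuracy (88.4 vs 93.9).
S7: worse on accuracy (84.2 vs 93.9).
S8: worse on power draw (171 vs 5).
S9: worse on cost (217 vs 212).
S10: worse on accuracy (84.7 vs 93.9).
S11: worse on cost (235 vs 212).
S12: worse on accuracy (85.4 vs 93.9).
No option is at least as good as S1 on every objective and strictly better on one.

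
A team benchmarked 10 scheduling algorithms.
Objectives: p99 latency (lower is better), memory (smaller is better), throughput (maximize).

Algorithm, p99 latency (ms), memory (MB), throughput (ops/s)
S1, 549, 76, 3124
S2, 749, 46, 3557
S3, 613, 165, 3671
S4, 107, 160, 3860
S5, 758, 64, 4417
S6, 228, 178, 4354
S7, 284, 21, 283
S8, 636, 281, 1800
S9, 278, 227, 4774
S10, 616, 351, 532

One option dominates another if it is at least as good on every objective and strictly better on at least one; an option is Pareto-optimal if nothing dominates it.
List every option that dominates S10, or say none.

S1, S3, S4, S6, S9

S1: p99 latency 549≤616, memory 76≤351, throughput 3124≥532 — dominates S10.
S3: p99 latency 613≤616, memory 165≤351, throughput 3671≥532 — dominates S10.
S4: p99 latency 107≤616, memory 160≤351, throughput 3860≥532 — dominates S10.
S6: p99 latency 228≤616, memory 178≤351, throughput 4354≥532 — dominates S10.
S9: p99 latency 278≤616, memory 227≤351, throughput 4774≥532 — dominates S10.
Others (S2, S5, S7, S8) are each worse than S10 on at least one objective.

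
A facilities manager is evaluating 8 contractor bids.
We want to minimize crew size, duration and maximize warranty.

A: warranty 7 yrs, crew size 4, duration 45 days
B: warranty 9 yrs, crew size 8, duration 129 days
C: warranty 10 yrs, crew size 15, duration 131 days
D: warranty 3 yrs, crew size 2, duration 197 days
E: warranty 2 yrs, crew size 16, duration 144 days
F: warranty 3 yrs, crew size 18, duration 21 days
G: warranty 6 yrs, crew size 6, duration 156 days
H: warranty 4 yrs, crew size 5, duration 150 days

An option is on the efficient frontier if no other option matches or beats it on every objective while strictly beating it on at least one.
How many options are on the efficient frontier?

5

A: not dominated.
B: not dominated.
C: not dominated (best warranty).
D: not dominated (best crew size).
E: dominated by A (warranty 7≥2, crew size 4≤16, duration 45≤144).
F: not dominated (best duration).
G: dominated by A (warranty 7≥6, crew size 4≤6, duration 45≤156).
H: dominated by A (warranty 7≥4, crew size 4≤5, duration 45≤150).
Pareto-optimal: A, B, C, D, F → 5.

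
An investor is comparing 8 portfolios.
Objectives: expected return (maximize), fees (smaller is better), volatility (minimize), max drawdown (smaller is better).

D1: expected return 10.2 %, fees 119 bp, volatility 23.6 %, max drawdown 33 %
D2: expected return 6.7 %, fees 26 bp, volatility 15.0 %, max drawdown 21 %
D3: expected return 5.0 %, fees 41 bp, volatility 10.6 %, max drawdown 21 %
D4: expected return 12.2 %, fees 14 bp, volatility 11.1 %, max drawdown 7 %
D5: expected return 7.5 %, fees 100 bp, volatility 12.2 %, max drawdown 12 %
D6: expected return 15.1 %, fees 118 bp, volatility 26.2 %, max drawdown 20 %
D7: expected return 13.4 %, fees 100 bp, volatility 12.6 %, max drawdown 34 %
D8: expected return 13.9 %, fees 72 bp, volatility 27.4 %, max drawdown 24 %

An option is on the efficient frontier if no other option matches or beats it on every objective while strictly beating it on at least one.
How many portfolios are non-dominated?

5

D1: dominated by D4 (expected return 12.2≥10.2, fees 14≤119, volatility 11.1≤23.6, max drawdown 7≤33).
D2: dominated by D4 (expected return 12.2≥6.7, fees 14≤26, volatility 11.1≤15.0, max drawdown 7≤21).
D3: not dominated (best volatility).
D4: not dominated (best fees).
D5: dominated by D4 (expected return 12.2≥7.5, fees 14≤100, volatility 11.1≤12.2, max drawdown 7≤12).
D6: not dominated (best expected return).
D7: not dominated.
D8: not dominated.
Pareto-optimal: D3, D4, D6, D7, D8 → 5.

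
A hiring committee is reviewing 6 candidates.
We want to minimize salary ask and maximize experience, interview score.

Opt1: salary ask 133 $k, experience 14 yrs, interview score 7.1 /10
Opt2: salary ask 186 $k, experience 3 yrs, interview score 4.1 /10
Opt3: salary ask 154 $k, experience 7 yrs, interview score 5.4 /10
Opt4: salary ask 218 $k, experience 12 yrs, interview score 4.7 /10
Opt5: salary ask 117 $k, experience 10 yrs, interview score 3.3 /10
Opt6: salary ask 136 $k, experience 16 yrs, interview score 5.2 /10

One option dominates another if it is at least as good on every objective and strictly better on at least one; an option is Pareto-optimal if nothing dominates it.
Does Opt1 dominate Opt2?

Yes

Opt1 vs Opt2: salary ask 133≤186, experience 14≥3, interview score 7.1≥4.1 — Opt1 is at least as good on every objective with at least one strict improvement.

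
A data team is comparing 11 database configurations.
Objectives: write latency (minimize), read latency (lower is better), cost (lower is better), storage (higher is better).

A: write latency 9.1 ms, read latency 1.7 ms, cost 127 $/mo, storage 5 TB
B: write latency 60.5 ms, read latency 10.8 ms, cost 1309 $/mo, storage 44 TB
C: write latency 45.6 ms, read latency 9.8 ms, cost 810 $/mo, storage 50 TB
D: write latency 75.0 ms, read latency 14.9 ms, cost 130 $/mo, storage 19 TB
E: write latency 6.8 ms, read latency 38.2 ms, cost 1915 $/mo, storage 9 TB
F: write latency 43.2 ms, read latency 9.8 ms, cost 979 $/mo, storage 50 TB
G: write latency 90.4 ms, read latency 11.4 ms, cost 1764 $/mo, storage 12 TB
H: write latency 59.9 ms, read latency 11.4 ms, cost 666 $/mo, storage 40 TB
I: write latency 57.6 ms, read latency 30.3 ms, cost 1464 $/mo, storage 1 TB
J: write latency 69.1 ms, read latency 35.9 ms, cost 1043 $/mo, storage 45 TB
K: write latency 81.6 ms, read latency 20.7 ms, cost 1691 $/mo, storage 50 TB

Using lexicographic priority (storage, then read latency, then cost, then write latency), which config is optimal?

First maximize storage: best is 50, kept {C, F, K}.
Then minimize read latency: best is 9.8, kept {C, F}.
Then minimize cost: best is 810, kept {C}.

C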